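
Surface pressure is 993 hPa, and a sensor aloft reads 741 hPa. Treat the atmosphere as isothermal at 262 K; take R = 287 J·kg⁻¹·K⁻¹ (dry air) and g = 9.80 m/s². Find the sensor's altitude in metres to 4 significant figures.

Scale height: H = RT/g = 287 × 262 / 9.80 = 7672.9 m.
Invert the barometric formula: z = H ln(P₀/P).
P₀/P = 993/741 = 1.3401; ln(1.3401) = 0.29274.
z = 7672.9 × 0.29274 = 2246.2 m.

z ≈ 2246 m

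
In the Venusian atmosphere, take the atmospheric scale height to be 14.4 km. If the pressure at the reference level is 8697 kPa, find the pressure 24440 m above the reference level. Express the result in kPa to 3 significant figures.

P ≈ 1590 kPa

Barometric formula: P = P₀ exp(−z/H).
z/H = 24440/14400 = 1.6972; exp(−1.6972) = 0.18320.
P = 8697 × 0.18320 = 1593.3 kPa.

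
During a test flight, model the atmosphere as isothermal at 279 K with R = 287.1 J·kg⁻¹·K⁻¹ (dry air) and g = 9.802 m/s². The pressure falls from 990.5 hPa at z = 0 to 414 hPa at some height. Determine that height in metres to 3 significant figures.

z ≈ 7130 m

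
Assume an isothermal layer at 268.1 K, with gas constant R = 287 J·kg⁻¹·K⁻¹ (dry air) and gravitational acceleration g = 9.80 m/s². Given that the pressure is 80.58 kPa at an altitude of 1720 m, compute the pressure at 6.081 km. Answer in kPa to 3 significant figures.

P ≈ 46.2 kPa

Scale height: H = RT/g = 287 × 268.1 / 9.80 = 7851.5 m.
Between two levels, P₂ = P₁ exp(−Δz/H) with Δz = z₂ − z₁.
Δz = 6081.0 − 1720.0 = 4361.0 m; Δz/H = 4361.0/7851.5 = 0.55544.
P₂ = 80.58 × exp(−0.55544) = 80.58 × 0.57382 = 46.238 kPa.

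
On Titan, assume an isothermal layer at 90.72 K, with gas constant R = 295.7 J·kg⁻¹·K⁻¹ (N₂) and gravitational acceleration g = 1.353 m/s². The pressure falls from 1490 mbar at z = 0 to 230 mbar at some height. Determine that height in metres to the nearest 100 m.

Scale height: H = RT/g = 295.7 × 90.72 / 1.353 = 19827 m.
Invert the barometric formula: z = H ln(P₀/P).
P₀/P = 1490/230 = 6.4783; ln(6.4783) = 1.8685.
z = 19827 × 1.8685 = 37047 m.

z ≈ 37000 m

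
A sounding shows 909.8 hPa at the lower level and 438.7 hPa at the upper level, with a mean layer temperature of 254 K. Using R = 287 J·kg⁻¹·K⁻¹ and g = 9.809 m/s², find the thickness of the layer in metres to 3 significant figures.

Δz ≈ 5420 m

Hypsometric equation: Δz = (R T̄/g) ln(P₁/P₂).
R T̄/g = 287 × 254 / 9.809 = 7431.7 m.
ln(909.8/438.7) = ln(2.0739) = 0.72943.
Δz = 7431.7 × 0.72943 = 5420.9 m.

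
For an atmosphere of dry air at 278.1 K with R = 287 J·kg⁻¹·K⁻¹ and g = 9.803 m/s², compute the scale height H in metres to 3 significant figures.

The scale height of an isothermal atmosphere is H = RT/g.
H = 287 × 278.1 / 9.803 = 79815/9.803 = 8141.9 m.

H ≈ 8140 m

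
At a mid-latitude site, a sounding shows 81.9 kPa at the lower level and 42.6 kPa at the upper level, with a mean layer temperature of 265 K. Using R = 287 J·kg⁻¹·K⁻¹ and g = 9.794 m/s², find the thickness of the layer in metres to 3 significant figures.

Δz ≈ 5080 m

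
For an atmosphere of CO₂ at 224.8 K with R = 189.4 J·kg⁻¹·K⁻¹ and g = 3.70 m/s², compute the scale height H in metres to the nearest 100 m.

H ≈ 11500 m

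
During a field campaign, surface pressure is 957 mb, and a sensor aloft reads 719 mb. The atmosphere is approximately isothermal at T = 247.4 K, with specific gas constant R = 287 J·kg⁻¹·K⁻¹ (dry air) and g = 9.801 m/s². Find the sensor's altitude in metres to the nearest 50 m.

z ≈ 2050 m

Scale height: H = RT/g = 287 × 247.4 / 9.801 = 7244.5 m.
Invert the barometric formula: z = H ln(P₀/P).
P₀/P = 957/719 = 1.3310; ln(1.3310) = 0.28593.
z = 7244.5 × 0.28593 = 2071.4 m.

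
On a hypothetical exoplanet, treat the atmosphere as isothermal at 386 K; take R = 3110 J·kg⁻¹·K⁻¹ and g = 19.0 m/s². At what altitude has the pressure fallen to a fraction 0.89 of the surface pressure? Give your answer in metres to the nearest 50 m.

z ≈ 7350 m

Scale height: H = RT/g = 3110 × 386 / 19.0 = 63182 m.
Set P/P₀ = exp(−z/H) = 0.89, so z = −H ln(0.89).
−ln(0.89) = 0.11653; z = 63182 × 0.11653 = 7362.6 m.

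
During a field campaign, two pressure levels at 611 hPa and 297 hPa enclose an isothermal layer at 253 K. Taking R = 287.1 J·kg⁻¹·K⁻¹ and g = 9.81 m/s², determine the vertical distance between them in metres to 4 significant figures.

Hypsometric equation: Δz = (R T̄/g) ln(P₁/P₂).
R T̄/g = 287.1 × 253 / 9.81 = 7404.3 m.
ln(611/297) = ln(2.0572) = 0.72135.
Δz = 7404.3 × 0.72135 = 5341.1 m.

Δz ≈ 5341 m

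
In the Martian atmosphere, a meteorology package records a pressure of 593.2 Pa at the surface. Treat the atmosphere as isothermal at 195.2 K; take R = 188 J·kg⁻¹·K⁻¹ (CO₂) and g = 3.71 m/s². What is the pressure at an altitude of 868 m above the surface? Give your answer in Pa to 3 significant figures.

P ≈ 543 Pa

Scale height: H = RT/g = 188 × 195.2 / 3.71 = 9891.5 m.
Barometric formula: P = P₀ exp(−z/H).
z/H = 868.00/9891.5 = 0.087752; exp(−0.087752) = 0.91599.
P = 593.2 × 0.91599 = 543.37 Pa.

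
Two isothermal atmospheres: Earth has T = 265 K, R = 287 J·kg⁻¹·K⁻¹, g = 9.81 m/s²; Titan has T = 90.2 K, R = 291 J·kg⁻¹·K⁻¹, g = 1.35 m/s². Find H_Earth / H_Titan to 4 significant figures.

H = RT/g for each body.
H_Earth = 287 × 265 / 9.81 = 7752.8 m.
H_Titan = 291 × 90.2 / 1.35 = 19443 m.
H_Earth/H_Titan = 7752.8/19443 = 0.39875.

H_Earth/H_Titan ≈ 0.3987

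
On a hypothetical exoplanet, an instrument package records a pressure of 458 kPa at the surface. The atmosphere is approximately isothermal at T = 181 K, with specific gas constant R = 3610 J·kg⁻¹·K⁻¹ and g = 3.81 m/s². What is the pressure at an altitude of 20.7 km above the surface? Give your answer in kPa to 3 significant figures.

Scale height: H = RT/g = 3610 × 181 / 3.81 = 171500 m.
Barometric formula: P = P₀ exp(−z/H).
z/H = 20700/171500 = 0.12070; exp(−0.12070) = 0.88630.
P = 458 × 0.88630 = 405.93 kPa.

P ≈ 406 kPa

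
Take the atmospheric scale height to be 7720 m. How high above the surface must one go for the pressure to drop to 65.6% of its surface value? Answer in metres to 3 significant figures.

z ≈ 3250 m

Set P/P₀ = exp(−z/H) = 0.656, so z = −H ln(0.656).
−ln(0.656) = 0.42159; z = 7720.0 × 0.42159 = 3254.7 m.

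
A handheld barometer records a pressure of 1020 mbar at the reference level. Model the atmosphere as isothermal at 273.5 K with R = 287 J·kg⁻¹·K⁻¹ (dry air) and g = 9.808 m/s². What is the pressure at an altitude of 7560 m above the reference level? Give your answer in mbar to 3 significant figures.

P ≈ 397 mbar

Scale height: H = RT/g = 287 × 273.5 / 9.808 = 8003.1 m.
Barometric formula: P = P₀ exp(−z/H).
z/H = 7560.0/8003.1 = 0.94463; exp(−0.94463) = 0.38882.
P = 1020 × 0.38882 = 396.60 mbar.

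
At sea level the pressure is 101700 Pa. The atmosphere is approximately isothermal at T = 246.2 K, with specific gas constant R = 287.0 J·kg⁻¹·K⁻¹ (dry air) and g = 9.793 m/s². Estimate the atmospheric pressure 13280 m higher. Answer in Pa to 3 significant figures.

P ≈ 16100 Pa

Scale height: H = RT/g = 287.0 × 246.2 / 9.793 = 7215.3 m.
Barometric formula: P = P₀ exp(−z/H).
z/H = 13280/7215.3 = 1.8405; exp(−1.8405) = 0.15874.
P = 101700 × 0.15874 = 16144 Pa.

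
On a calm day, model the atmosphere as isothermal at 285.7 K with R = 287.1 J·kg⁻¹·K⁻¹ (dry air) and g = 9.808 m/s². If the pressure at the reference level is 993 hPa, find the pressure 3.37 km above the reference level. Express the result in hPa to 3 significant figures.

P ≈ 664 hPa

Scale height: H = RT/g = 287.1 × 285.7 / 9.808 = 8363.0 m.
Barometric formula: P = P₀ exp(−z/H).
z/H = 3370.0/8363.0 = 0.40297; exp(−0.40297) = 0.66833.
P = 993 × 0.66833 = 663.65 hPa.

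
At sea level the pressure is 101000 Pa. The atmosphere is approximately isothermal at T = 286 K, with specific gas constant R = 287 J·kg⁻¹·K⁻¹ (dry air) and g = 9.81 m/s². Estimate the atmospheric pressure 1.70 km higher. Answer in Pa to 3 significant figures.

Scale height: H = RT/g = 287 × 286 / 9.81 = 8367.2 m.
Barometric formula: P = P₀ exp(−z/H).
z/H = 1700.0/8367.2 = 0.20317; exp(−0.20317) = 0.81614.
P = 101000 × 0.81614 = 82430 Pa.

P ≈ 82400 Pa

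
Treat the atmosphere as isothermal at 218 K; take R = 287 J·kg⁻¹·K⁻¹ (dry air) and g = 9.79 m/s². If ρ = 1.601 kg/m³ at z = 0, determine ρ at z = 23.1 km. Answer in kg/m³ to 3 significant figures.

Scale height: H = RT/g = 287 × 218 / 9.79 = 6390.8 m.
In an isothermal atmosphere, density decays like pressure: ρ = ρ₀ exp(−z/H).
z/H = 23100/6390.8 = 3.6146; exp(−3.6146) = 0.026928.
ρ = 1.601 × 0.026928 = 0.043112 kg/m³.

ρ ≈ 0.0431 kg/m³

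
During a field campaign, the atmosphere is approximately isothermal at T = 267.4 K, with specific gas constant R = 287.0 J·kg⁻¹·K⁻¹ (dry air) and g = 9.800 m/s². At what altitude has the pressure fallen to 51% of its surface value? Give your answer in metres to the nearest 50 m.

z ≈ 5250 m

Scale height: H = RT/g = 287.0 × 267.4 / 9.800 = 7831.0 m.
Set P/P₀ = exp(−z/H) = 0.51, so z = −H ln(0.51).
−ln(0.51) = 0.67334; z = 7831.0 × 0.67334 = 5272.9 m.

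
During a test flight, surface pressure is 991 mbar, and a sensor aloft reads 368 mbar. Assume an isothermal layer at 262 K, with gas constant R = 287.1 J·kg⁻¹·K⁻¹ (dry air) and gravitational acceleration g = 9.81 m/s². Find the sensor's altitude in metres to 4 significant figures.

z ≈ 7596 m

Scale height: H = RT/g = 287.1 × 262 / 9.81 = 7667.7 m.
Invert the barometric formula: z = H ln(P₀/P).
P₀/P = 991/368 = 2.6929; ln(2.6929) = 0.99062.
z = 7667.7 × 0.99062 = 7595.8 m.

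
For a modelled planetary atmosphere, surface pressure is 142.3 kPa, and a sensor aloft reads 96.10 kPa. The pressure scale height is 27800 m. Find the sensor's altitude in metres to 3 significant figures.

z ≈ 10900 m

Invert the barometric formula: z = H ln(P₀/P).
P₀/P = 142.3/96.10 = 1.4807; ln(1.4807) = 0.39251.
z = 27800 × 0.39251 = 10912 m.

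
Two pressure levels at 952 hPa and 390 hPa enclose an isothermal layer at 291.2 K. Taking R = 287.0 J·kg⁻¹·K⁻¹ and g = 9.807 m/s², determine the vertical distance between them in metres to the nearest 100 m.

Δz ≈ 7600 m

Hypsometric equation: Δz = (R T̄/g) ln(P₁/P₂).
R T̄/g = 287.0 × 291.2 / 9.807 = 8521.9 m.
ln(952/390) = ln(2.4410) = 0.89241.
Δz = 8521.9 × 0.89241 = 7605.0 m.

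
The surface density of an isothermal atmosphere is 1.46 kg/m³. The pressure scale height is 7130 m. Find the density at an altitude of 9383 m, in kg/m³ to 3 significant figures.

In an isothermal atmosphere, density decays like pressure: ρ = ρ₀ exp(−z/H).
z/H = 9383.0/7130.0 = 1.3160; exp(−1.3160) = 0.26821.
ρ = 1.46 × 0.26821 = 0.39159 kg/m³.

ρ ≈ 0.392 kg/m³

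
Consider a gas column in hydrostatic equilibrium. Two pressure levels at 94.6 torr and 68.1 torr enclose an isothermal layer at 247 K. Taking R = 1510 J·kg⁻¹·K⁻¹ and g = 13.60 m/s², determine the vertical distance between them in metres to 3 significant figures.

Hypsometric equation: Δz = (R T̄/g) ln(P₁/P₂).
R T̄/g = 1510 × 247 / 13.60 = 27424 m.
ln(94.6/68.1) = ln(1.3891) = 0.32866.
Δz = 27424 × 0.32866 = 9013.2 m.

Δz ≈ 9010 m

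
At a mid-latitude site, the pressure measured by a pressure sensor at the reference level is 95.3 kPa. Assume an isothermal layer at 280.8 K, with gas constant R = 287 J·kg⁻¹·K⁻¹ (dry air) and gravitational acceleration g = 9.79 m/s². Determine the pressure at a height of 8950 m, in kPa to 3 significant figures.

P ≈ 32.1 kPa

Scale height: H = RT/g = 287 × 280.8 / 9.79 = 8231.8 m.
Barometric formula: P = P₀ exp(−z/H).
z/H = 8950.0/8231.8 = 1.0872; exp(−1.0872) = 0.33716.
P = 95.3 × 0.33716 = 32.131 kPa.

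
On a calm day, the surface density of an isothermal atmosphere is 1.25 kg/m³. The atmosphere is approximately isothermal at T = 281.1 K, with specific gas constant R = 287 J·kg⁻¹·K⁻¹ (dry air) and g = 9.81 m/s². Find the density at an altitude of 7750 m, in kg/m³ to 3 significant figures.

ρ ≈ 0.487 kg/m³

Scale height: H = RT/g = 287 × 281.1 / 9.81 = 8223.8 m.
In an isothermal atmosphere, density decays like pressure: ρ = ρ₀ exp(−z/H).
z/H = 7750.0/8223.8 = 0.94239; exp(−0.94239) = 0.38970.
ρ = 1.25 × 0.38970 = 0.48712 kg/m³.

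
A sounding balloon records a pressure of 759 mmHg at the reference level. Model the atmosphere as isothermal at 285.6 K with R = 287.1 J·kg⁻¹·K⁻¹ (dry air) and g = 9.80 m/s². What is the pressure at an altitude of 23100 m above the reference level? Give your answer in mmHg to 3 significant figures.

P ≈ 48.0 mmHg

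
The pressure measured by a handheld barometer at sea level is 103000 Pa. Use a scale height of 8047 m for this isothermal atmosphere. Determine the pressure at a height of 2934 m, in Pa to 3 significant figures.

P ≈ 71500 Pa

Barometric formula: P = P₀ exp(−z/H).
z/H = 2934.0/8047.0 = 0.36461; exp(−0.36461) = 0.69447.
P = 103000 × 0.69447 = 71530 Pa.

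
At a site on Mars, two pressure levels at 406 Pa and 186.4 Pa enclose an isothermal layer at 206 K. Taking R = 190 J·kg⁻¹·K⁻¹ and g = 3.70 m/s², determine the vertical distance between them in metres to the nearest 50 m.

Hypsometric equation: Δz = (R T̄/g) ln(P₁/P₂).
R T̄/g = 190 × 206 / 3.70 = 10578 m.
ln(406/186.4) = ln(2.1781) = 0.77845.
Δz = 10578 × 0.77845 = 8234.4 m.

Δz ≈ 8250 m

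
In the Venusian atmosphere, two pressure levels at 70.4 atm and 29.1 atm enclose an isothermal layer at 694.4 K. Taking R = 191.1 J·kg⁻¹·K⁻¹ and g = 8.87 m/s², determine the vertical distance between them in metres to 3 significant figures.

Δz ≈ 13200 m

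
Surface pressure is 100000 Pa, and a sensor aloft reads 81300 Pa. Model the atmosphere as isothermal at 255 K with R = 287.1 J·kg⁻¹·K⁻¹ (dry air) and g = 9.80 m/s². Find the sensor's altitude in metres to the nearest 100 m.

z ≈ 1500 m

Scale height: H = RT/g = 287.1 × 255 / 9.80 = 7470.5 m.
Invert the barometric formula: z = H ln(P₀/P).
P₀/P = 100000/81300 = 1.2300; ln(1.2300) = 0.20701.
z = 7470.5 × 0.20701 = 1546.5 m.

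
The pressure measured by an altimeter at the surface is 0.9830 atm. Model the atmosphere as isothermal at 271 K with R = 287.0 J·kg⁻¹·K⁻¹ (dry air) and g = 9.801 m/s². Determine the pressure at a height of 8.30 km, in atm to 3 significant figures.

Scale height: H = RT/g = 287.0 × 271 / 9.801 = 7935.6 m.
Barometric formula: P = P₀ exp(−z/H).
z/H = 8300.0/7935.6 = 1.0459; exp(−1.0459) = 0.35138.
P = 0.9830 × 0.35138 = 0.34541 atm.

P ≈ 0.345 atm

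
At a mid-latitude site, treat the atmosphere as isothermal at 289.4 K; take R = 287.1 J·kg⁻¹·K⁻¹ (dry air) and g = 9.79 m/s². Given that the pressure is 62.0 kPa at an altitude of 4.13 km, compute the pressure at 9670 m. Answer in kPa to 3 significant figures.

Scale height: H = RT/g = 287.1 × 289.4 / 9.79 = 8486.9 m.
Between two levels, P₂ = P₁ exp(−Δz/H) with Δz = z₂ − z₁.
Δz = 9670.0 − 4130.0 = 5540.0 m; Δz/H = 5540.0/8486.9 = 0.65277.
P₂ = 62.0 × exp(−0.65277) = 62.0 × 0.52060 = 32.277 kPa.

P ≈ 32.3 kPa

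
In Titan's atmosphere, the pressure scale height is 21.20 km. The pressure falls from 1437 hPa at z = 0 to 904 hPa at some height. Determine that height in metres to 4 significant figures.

Invert the barometric formula: z = H ln(P₀/P).
P₀/P = 1437/904 = 1.5896; ln(1.5896) = 0.46348.
z = 21200 × 0.46348 = 9825.8 m.

z ≈ 9826 m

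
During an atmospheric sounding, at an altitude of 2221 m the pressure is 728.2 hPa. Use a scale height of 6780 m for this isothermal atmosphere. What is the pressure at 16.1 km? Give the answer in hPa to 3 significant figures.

Between two levels, P₂ = P₁ exp(−Δz/H) with Δz = z₂ − z₁.
Δz = 16100 − 2221.0 = 13879 m; Δz/H = 13879/6780.0 = 2.0471.
P₂ = 728.2 × exp(−2.0471) = 728.2 × 0.12911 = 94.018 hPa.

P ≈ 94.0 hPa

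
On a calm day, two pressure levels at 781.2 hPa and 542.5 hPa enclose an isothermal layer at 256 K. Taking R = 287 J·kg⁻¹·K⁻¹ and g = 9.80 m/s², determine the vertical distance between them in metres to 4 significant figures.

Δz ≈ 2734 m

Hypsometric equation: Δz = (R T̄/g) ln(P₁/P₂).
R T̄/g = 287 × 256 / 9.80 = 7497.1 m.
ln(781.2/542.5) = ln(1.4400) = 0.36464.
Δz = 7497.1 × 0.36464 = 2733.7 m.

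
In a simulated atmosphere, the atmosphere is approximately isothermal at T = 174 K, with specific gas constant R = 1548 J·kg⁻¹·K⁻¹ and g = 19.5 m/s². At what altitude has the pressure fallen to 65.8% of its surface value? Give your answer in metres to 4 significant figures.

z ≈ 5781 m

Scale height: H = RT/g = 1548 × 174 / 19.5 = 13813 m.
Set P/P₀ = exp(−z/H) = 0.658, so z = −H ln(0.658).
−ln(0.658) = 0.41855; z = 13813 × 0.41855 = 5781.4 m.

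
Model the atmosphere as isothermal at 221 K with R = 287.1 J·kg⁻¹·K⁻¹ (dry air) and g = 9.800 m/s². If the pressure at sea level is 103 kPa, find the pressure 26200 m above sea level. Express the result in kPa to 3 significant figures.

Scale height: H = RT/g = 287.1 × 221 / 9.800 = 6474.4 m.
Barometric formula: P = P₀ exp(−z/H).
z/H = 26200/6474.4 = 4.0467; exp(−4.0467) = 0.017480.
P = 103 × 0.017480 = 1.8004 kPa.

P ≈ 1.80 kPa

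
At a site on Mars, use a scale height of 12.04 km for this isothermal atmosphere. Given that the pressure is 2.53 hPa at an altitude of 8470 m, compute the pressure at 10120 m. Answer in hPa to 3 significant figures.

P ≈ 2.21 hPa

Between two levels, P₂ = P₁ exp(−Δz/H) with Δz = z₂ − z₁.
Δz = 10120 − 8470.0 = 1650.0 m; Δz/H = 1650.0/12040 = 0.13704.
P₂ = 2.53 × exp(−0.13704) = 2.53 × 0.87194 = 2.2060 hPa.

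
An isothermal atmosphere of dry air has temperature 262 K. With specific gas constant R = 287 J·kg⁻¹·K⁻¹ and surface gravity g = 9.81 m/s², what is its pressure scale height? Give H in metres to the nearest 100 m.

H ≈ 7700 m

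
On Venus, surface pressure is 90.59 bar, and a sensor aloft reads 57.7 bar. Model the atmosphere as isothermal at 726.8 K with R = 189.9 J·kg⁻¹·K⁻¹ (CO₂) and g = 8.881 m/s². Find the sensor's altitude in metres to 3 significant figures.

z ≈ 7010 m

Scale height: H = RT/g = 189.9 × 726.8 / 8.881 = 15541 m.
Invert the barometric formula: z = H ln(P₀/P).
P₀/P = 90.59/57.7 = 1.5700; ln(1.5700) = 0.45108.
z = 15541 × 0.45108 = 7010.2 m.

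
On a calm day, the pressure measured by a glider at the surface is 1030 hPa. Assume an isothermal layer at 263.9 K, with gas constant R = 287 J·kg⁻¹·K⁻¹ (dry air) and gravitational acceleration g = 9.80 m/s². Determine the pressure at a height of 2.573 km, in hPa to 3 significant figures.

Scale height: H = RT/g = 287 × 263.9 / 9.80 = 7728.5 m.
Barometric formula: P = P₀ exp(−z/H).
z/H = 2573.0/7728.5 = 0.33292; exp(−0.33292) = 0.71683.
P = 1030 × 0.71683 = 738.33 hPa.

P ≈ 738 hPa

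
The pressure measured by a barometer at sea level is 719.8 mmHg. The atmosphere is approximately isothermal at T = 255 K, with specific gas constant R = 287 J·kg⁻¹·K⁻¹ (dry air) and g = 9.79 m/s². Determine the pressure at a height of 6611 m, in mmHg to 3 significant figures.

P ≈ 297 mmHg

Scale height: H = RT/g = 287 × 255 / 9.79 = 7475.5 m.
Barometric formula: P = P₀ exp(−z/H).
z/H = 6611.0/7475.5 = 0.88436; exp(−0.88436) = 0.41298.
P = 719.8 × 0.41298 = 297.26 mmHg.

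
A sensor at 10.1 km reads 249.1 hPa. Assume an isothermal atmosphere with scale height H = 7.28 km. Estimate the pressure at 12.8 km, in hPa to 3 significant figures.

P ≈ 172 hPa

Between two levels, P₂ = P₁ exp(−Δz/H) with Δz = z₂ − z₁.
Δz = 12800 − 10100 = 2700.0 m; Δz/H = 2700.0/7280.0 = 0.37088.
P₂ = 249.1 × exp(−0.37088) = 249.1 × 0.69013 = 171.91 hPa.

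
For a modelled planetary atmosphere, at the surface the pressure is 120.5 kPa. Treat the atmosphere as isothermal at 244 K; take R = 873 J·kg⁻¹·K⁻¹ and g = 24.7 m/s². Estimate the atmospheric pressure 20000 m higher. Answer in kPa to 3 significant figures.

P ≈ 11.9 kPa

Scale height: H = RT/g = 873 × 244 / 24.7 = 8624.0 m.
Barometric formula: P = P₀ exp(−z/H).
z/H = 20000/8624.0 = 2.3191; exp(−2.3191) = 0.098362.
P = 120.5 × 0.098362 = 11.853 kPa.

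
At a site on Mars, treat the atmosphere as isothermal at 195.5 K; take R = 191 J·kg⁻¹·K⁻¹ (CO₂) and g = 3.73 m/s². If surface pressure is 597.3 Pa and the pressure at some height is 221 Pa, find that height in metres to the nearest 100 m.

z ≈ 10000 m

Scale height: H = RT/g = 191 × 195.5 / 3.73 = 10011 m.
Invert the barometric formula: z = H ln(P₀/P).
P₀/P = 597.3/221 = 2.7027; ln(2.7027) = 0.99425.
z = 10011 × 0.99425 = 9953.4 m.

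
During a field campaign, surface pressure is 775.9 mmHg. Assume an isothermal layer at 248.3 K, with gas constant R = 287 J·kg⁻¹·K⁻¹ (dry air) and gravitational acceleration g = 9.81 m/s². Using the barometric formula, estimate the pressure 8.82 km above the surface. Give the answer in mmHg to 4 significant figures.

P ≈ 230.4 mmHg

Scale height: H = RT/g = 287 × 248.3 / 9.81 = 7264.2 m.
Barometric formula: P = P₀ exp(−z/H).
z/H = 8820.0/7264.2 = 1.2142; exp(−1.2142) = 0.29695.
P = 775.9 × 0.29695 = 230.40 mmHg.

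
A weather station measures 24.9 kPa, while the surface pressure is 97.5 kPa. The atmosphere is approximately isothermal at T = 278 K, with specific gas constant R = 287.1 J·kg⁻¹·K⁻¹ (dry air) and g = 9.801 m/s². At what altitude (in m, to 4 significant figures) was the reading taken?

Scale height: H = RT/g = 287.1 × 278 / 9.801 = 8143.4 m.
Invert the barometric formula: z = H ln(P₀/P).
P₀/P = 97.5/24.9 = 3.9157; ln(3.9157) = 1.3650.
z = 8143.4 × 1.3650 = 11116 m.

z ≈ 11120 m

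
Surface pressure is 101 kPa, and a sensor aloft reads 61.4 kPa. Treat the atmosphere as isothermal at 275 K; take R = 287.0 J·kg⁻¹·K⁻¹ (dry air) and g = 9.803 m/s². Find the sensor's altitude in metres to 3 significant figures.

z ≈ 4010 m

Scale height: H = RT/g = 287.0 × 275 / 9.803 = 8051.1 m.
Invert the barometric formula: z = H ln(P₀/P).
P₀/P = 101/61.4 = 1.6450; ln(1.6450) = 0.49774.
z = 8051.1 × 0.49774 = 4007.4 m.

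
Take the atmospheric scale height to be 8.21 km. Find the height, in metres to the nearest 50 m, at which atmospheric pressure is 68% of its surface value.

Set P/P₀ = exp(−z/H) = 0.68, so z = −H ln(0.68).
−ln(0.68) = 0.38566; z = 8210.0 × 0.38566 = 3166.3 m.

z ≈ 3150 m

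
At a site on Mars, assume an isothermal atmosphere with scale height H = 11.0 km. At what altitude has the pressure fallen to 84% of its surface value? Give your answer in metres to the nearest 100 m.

z ≈ 1900 m

Set P/P₀ = exp(−z/H) = 0.84, so z = −H ln(0.84).
−ln(0.84) = 0.17435; z = 11000 × 0.17435 = 1917.9 m.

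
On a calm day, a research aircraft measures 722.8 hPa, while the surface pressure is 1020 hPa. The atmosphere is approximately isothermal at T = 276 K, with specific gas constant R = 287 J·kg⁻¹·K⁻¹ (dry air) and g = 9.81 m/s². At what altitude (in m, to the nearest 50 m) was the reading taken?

z ≈ 2800 m

Scale height: H = RT/g = 287 × 276 / 9.81 = 8074.6 m.
Invert the barometric formula: z = H ln(P₀/P).
P₀/P = 1020/722.8 = 1.4112; ln(1.4112) = 0.34444.
z = 8074.6 × 0.34444 = 2781.2 m.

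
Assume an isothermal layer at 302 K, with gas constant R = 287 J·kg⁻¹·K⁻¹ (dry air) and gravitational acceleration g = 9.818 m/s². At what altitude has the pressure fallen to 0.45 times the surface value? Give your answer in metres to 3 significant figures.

z ≈ 7050 m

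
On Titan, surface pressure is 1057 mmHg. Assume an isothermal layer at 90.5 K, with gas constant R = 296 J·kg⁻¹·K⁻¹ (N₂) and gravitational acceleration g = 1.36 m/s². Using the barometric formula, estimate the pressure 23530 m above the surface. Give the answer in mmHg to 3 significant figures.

Scale height: H = RT/g = 296 × 90.5 / 1.36 = 19697 m.
Barometric formula: P = P₀ exp(−z/H).
z/H = 23530/19697 = 1.1946; exp(−1.1946) = 0.30283.
P = 1057 × 0.30283 = 320.09 mmHg.

P ≈ 320 mmHg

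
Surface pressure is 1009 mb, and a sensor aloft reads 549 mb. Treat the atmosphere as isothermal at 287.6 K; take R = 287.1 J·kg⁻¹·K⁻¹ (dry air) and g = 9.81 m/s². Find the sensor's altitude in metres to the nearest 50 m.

Scale height: H = RT/g = 287.1 × 287.6 / 9.81 = 8416.9 m.
Invert the barometric formula: z = H ln(P₀/P).
P₀/P = 1009/549 = 1.8379; ln(1.8379) = 0.60862.
z = 8416.9 × 0.60862 = 5122.7 m.

z ≈ 5100 m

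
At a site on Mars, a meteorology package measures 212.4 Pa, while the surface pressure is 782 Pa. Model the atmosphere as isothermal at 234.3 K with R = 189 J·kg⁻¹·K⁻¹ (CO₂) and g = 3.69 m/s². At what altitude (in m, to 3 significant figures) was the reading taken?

Scale height: H = RT/g = 189 × 234.3 / 3.69 = 12001 m.
Invert the barometric formula: z = H ln(P₀/P).
P₀/P = 782/212.4 = 3.6817; ln(3.6817) = 1.3034.
z = 12001 × 1.3034 = 15642 m.

z ≈ 15600 m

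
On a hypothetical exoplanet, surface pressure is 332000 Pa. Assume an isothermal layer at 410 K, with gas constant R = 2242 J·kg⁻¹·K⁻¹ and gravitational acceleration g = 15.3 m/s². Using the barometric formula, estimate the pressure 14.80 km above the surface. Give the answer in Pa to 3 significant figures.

P ≈ 260000 Pa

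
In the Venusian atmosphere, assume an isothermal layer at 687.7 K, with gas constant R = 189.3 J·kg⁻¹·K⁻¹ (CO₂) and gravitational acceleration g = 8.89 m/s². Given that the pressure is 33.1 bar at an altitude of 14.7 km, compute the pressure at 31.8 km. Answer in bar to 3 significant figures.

P ≈ 10.3 bar

Scale height: H = RT/g = 189.3 × 687.7 / 8.89 = 14644 m.
Between two levels, P₂ = P₁ exp(−Δz/H) with Δz = z₂ − z₁.
Δz = 31800 − 14700 = 17100 m; Δz/H = 17100/14644 = 1.1677.
P₂ = 33.1 × exp(−1.1677) = 33.1 × 0.31108 = 10.297 bar.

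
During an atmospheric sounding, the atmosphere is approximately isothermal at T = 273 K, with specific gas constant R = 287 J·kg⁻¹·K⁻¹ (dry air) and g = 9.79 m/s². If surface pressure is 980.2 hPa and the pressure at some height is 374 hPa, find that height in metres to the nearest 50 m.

Scale height: H = RT/g = 287 × 273 / 9.79 = 8003.2 m.
Invert the barometric formula: z = H ln(P₀/P).
P₀/P = 980.2/374 = 2.6209; ln(2.6209) = 0.96352.
z = 8003.2 × 0.96352 = 7711.2 m.

z ≈ 7700 m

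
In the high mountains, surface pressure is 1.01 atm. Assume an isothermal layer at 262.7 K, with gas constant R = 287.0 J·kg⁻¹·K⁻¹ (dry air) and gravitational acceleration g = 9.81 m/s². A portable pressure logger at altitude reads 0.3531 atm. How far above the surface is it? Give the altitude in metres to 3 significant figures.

z ≈ 8080 m

Scale height: H = RT/g = 287.0 × 262.7 / 9.81 = 7685.5 m.
Invert the barometric formula: z = H ln(P₀/P).
P₀/P = 1.01/0.3531 = 2.8604; ln(2.8604) = 1.0510.
z = 7685.5 × 1.0510 = 8077.5 m.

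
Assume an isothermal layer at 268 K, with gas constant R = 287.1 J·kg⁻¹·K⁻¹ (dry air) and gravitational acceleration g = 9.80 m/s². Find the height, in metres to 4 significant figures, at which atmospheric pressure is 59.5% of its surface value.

Scale height: H = RT/g = 287.1 × 268 / 9.80 = 7851.3 m.
Set P/P₀ = exp(−z/H) = 0.595, so z = −H ln(0.595).
−ln(0.595) = 0.51919; z = 7851.3 × 0.51919 = 4076.3 m.

z ≈ 4076 m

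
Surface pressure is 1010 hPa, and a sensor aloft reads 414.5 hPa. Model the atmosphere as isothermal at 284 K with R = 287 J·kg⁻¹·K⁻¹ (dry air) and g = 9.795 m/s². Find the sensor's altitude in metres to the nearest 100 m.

Scale height: H = RT/g = 287 × 284 / 9.795 = 8321.4 m.
Invert the barometric formula: z = H ln(P₀/P).
P₀/P = 1010/414.5 = 2.4367; ln(2.4367) = 0.89064.
z = 8321.4 × 0.89064 = 7411.4 m.

z ≈ 7400 m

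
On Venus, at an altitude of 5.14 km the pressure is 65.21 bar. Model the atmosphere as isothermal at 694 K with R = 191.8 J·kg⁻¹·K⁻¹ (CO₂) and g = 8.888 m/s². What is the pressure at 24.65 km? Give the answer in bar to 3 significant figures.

P ≈ 17.7 bar

Scale height: H = RT/g = 191.8 × 694 / 8.888 = 14976 m.
Between two levels, P₂ = P₁ exp(−Δz/H) with Δz = z₂ − z₁.
Δz = 24650 − 5140.0 = 19510 m; Δz/H = 19510/14976 = 1.3028.
P₂ = 65.21 × exp(−1.3028) = 65.21 × 0.27177 = 17.722 bar.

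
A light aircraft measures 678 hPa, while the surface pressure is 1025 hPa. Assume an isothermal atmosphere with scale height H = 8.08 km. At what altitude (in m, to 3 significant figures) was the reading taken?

z ≈ 3340 m

Invert the barometric formula: z = H ln(P₀/P).
P₀/P = 1025/678 = 1.5118; ln(1.5118) = 0.41330.
z = 8080.0 × 0.41330 = 3339.5 m.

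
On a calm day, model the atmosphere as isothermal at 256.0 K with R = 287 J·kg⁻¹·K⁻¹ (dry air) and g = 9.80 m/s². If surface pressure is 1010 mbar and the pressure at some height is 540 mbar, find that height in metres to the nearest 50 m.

z ≈ 4700 m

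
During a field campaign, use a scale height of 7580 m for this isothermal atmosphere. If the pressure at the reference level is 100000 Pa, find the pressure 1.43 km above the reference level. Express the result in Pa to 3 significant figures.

P ≈ 82800 Pa

Barometric formula: P = P₀ exp(−z/H).
z/H = 1430.0/7580.0 = 0.18865; exp(−0.18865) = 0.82808.
P = 100000 × 0.82808 = 82808 Pa.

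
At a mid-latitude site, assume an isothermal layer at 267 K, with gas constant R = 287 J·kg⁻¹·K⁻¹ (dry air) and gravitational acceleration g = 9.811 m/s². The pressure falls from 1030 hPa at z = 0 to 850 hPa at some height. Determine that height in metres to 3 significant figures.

z ≈ 1500 m

Scale height: H = RT/g = 287 × 267 / 9.811 = 7810.5 m.
Invert the barometric formula: z = H ln(P₀/P).
P₀/P = 1030/850 = 1.2118; ln(1.2118) = 0.19211.
z = 7810.5 × 0.19211 = 1500.5 m.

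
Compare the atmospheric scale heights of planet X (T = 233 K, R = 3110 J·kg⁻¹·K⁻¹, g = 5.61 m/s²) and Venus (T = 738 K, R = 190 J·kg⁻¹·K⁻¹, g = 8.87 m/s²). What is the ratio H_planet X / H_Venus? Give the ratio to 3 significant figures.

H_planet X/H_Venus ≈ 8.17

H = RT/g for each body.
H_planet X = 3110 × 233 / 5.61 = 129170 m.
H_Venus = 190 × 738 / 8.87 = 15808 m.
H_planet X/H_Venus = 129170/15808 = 8.1712.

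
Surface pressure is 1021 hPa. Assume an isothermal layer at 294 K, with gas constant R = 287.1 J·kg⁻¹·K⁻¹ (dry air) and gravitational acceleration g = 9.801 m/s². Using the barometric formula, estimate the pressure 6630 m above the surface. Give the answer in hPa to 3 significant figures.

Scale height: H = RT/g = 287.1 × 294 / 9.801 = 8612.1 m.
Barometric formula: P = P₀ exp(−z/H).
z/H = 6630.0/8612.1 = 0.76985; exp(−0.76985) = 0.46308.
P = 1021 × 0.46308 = 472.80 hPa.

P ≈ 473 hPa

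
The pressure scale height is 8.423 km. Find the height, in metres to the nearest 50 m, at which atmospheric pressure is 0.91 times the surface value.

Set P/P₀ = exp(−z/H) = 0.91, so z = −H ln(0.91).
−ln(0.91) = 0.094311; z = 8423.0 × 0.094311 = 794.38 m.

z ≈ 800 m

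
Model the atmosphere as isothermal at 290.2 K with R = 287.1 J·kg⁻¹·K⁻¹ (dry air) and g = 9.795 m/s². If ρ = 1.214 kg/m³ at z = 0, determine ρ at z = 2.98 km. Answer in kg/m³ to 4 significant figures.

ρ ≈ 0.8552 kg/m³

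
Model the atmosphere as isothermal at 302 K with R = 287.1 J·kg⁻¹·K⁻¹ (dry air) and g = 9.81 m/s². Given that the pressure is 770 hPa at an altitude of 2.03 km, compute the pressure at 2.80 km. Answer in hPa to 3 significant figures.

P ≈ 706 hPa

Scale height: H = RT/g = 287.1 × 302 / 9.81 = 8838.3 m.
Between two levels, P₂ = P₁ exp(−Δz/H) with Δz = z₂ − z₁.
Δz = 2800.0 − 2030.0 = 770.00 m; Δz/H = 770.00/8838.3 = 0.087121.
P₂ = 770 × exp(−0.087121) = 770 × 0.91657 = 705.76 hPa.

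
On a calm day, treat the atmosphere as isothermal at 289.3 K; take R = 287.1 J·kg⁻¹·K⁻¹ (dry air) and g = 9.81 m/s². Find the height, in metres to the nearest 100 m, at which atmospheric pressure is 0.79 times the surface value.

z ≈ 2000 m

Scale height: H = RT/g = 287.1 × 289.3 / 9.81 = 8466.7 m.
Set P/P₀ = exp(−z/H) = 0.79, so z = −H ln(0.79).
−ln(0.79) = 0.23572; z = 8466.7 × 0.23572 = 1995.8 m.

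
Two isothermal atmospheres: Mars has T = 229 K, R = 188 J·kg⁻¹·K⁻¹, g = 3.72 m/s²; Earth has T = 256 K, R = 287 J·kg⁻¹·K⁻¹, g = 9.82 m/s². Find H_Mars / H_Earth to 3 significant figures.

H = RT/g for each body.
H_Mars = 188 × 229 / 3.72 = 11573 m.
H_Earth = 287 × 256 / 9.82 = 7481.9 m.
H_Mars/H_Earth = 11573/7481.9 = 1.5468.

H_Mars/H_Earth ≈ 1.55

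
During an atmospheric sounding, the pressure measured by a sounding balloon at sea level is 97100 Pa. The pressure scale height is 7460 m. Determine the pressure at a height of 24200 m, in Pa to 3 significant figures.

P ≈ 3790 Pa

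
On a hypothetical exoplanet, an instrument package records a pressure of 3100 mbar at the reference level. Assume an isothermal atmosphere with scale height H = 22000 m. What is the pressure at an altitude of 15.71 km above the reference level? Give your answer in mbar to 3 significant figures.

P ≈ 1520 mbar

Barometric formula: P = P₀ exp(−z/H).
z/H = 15710/22000 = 0.71409; exp(−0.71409) = 0.48964.
P = 3100 × 0.48964 = 1517.9 mbar.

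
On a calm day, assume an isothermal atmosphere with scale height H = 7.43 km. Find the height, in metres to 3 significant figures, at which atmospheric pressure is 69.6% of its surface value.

Set P/P₀ = exp(−z/H) = 0.696, so z = −H ln(0.696).
−ln(0.696) = 0.36241; z = 7430.0 × 0.36241 = 2692.7 m.

z ≈ 2690 m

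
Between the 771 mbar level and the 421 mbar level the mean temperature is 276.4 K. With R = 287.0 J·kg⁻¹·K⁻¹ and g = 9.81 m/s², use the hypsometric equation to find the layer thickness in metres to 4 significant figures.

Hypsometric equation: Δz = (R T̄/g) ln(P₁/P₂).
R T̄/g = 287.0 × 276.4 / 9.81 = 8086.3 m.
ln(771/421) = ln(1.8314) = 0.60508.
Δz = 8086.3 × 0.60508 = 4892.9 m.

Δz ≈ 4893 m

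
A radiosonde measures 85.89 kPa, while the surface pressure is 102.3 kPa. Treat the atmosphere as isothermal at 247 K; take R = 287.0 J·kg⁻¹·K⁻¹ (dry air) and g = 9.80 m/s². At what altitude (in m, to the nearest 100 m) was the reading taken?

z ≈ 1300 m

Scale height: H = RT/g = 287.0 × 247 / 9.80 = 7233.6 m.
Invert the barometric formula: z = H ln(P₀/P).
P₀/P = 102.3/85.89 = 1.1911; ln(1.1911) = 0.17488.
z = 7233.6 × 0.17488 = 1265.0 m.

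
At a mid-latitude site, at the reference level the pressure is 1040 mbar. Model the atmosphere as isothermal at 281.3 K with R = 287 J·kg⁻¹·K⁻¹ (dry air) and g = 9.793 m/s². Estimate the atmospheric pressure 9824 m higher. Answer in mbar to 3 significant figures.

P ≈ 316 mbar

Scale height: H = RT/g = 287 × 281.3 / 9.793 = 8244.0 m.
Barometric formula: P = P₀ exp(−z/H).
z/H = 9824.0/8244.0 = 1.1917; exp(−1.1917) = 0.30370.
P = 1040 × 0.30370 = 315.85 mbar.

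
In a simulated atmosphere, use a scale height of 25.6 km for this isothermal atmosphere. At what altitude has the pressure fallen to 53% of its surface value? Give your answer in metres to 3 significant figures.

Set P/P₀ = exp(−z/H) = 0.53, so z = −H ln(0.53).
−ln(0.53) = 0.63488; z = 25600 × 0.63488 = 16253 m.

z ≈ 16300 m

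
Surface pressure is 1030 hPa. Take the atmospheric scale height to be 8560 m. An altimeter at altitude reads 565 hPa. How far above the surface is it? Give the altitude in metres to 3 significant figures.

Invert the barometric formula: z = H ln(P₀/P).
P₀/P = 1030/565 = 1.8230; ln(1.8230) = 0.60048.
z = 8560.0 × 0.60048 = 5140.1 m.

z ≈ 5140 m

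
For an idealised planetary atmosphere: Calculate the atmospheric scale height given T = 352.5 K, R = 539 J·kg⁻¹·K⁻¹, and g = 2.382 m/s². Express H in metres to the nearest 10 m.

H ≈ 79760 m

The scale height of an isothermal atmosphere is H = RT/g.
H = 539 × 352.5 / 2.382 = 190000/2.382 = 79765 m.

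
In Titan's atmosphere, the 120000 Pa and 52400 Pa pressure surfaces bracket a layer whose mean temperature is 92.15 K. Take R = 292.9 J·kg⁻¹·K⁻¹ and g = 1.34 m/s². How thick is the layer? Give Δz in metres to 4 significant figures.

Δz ≈ 16690 m

Hypsometric equation: Δz = (R T̄/g) ln(P₁/P₂).
R T̄/g = 292.9 × 92.15 / 1.34 = 20142 m.
ln(120000/52400) = ln(2.2901) = 0.82860.
Δz = 20142 × 0.82860 = 16690 m.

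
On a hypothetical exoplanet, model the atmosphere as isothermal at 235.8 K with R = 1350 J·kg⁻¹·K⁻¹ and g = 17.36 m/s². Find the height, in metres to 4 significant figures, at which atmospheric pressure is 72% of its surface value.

Scale height: H = RT/g = 1350 × 235.8 / 17.36 = 18337 m.
Set P/P₀ = exp(−z/H) = 0.72, so z = −H ln(0.72).
−ln(0.72) = 0.32850; z = 18337 × 0.32850 = 6023.7 m.

z ≈ 6024 m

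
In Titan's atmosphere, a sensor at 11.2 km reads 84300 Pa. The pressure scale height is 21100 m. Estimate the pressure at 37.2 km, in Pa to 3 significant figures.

Between two levels, P₂ = P₁ exp(−Δz/H) with Δz = z₂ − z₁.
Δz = 37200 − 11200 = 26000 m; Δz/H = 26000/21100 = 1.2322.
P₂ = 84300 × exp(−1.2322) = 84300 × 0.29165 = 24586 Pa.

P ≈ 24600 Pa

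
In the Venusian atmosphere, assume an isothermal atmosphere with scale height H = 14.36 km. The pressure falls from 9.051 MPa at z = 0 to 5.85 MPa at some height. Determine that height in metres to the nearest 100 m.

z ≈ 6300 m

Invert the barometric formula: z = H ln(P₀/P).
P₀/P = 9.051/5.85 = 1.5472; ln(1.5472) = 0.43645.
z = 14360 × 0.43645 = 6267.4 m.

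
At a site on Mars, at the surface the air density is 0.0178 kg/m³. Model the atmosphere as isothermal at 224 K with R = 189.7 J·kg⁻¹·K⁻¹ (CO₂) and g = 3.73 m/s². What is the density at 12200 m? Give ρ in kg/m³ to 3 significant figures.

ρ ≈ 0.00610 kg/m³

Scale height: H = RT/g = 189.7 × 224 / 3.73 = 11392 m.
In an isothermal atmosphere, density decays like pressure: ρ = ρ₀ exp(−z/H).
z/H = 12200/11392 = 1.0709; exp(−1.0709) = 0.34270.
ρ = 0.0178 × 0.34270 = 0.0061001 kg/m³.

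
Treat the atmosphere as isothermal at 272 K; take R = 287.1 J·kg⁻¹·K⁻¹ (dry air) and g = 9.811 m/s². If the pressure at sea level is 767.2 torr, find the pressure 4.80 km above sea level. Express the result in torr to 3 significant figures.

P ≈ 420 torr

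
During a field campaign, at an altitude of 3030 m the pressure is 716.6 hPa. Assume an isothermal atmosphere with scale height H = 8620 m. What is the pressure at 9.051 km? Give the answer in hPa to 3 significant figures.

P ≈ 356 hPa

Between two levels, P₂ = P₁ exp(−Δz/H) with Δz = z₂ − z₁.
Δz = 9051.0 − 3030.0 = 6021.0 m; Δz/H = 6021.0/8620.0 = 0.69849.
P₂ = 716.6 × exp(−0.69849) = 716.6 × 0.49734 = 356.39 hPa.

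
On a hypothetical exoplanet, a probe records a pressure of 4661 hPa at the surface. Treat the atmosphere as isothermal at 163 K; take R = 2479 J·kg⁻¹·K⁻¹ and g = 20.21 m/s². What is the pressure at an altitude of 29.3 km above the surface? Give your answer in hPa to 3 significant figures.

Scale height: H = RT/g = 2479 × 163 / 20.21 = 19994 m.
Barometric formula: P = P₀ exp(−z/H).
z/H = 29300/19994 = 1.4654; exp(−1.4654) = 0.23099.
P = 4661 × 0.23099 = 1076.6 hPa.

P ≈ 1080 hPa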